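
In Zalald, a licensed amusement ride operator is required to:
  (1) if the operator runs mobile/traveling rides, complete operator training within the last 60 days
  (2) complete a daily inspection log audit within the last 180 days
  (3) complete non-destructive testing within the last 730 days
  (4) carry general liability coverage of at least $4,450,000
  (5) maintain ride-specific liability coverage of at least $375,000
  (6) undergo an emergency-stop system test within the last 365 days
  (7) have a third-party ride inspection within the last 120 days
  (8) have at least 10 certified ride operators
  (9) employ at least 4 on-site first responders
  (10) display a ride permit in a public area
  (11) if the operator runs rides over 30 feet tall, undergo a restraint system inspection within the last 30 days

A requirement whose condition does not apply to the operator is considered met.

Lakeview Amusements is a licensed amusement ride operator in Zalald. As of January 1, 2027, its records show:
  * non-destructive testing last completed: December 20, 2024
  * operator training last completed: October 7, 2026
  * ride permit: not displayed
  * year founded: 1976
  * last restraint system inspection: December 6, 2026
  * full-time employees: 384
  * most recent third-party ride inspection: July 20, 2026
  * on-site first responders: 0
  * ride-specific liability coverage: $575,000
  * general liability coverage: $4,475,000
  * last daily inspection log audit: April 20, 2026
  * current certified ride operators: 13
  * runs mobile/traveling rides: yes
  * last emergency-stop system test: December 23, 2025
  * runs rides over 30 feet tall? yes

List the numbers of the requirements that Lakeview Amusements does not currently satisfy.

1, 2, 3, 6, 7, 9, 10

1. condition 'runs mobile/traveling rides' holds; operator training 86 days ago vs limit 60 → not met
2. daily inspection log audit 256 days ago vs limit 180 → not met
3. non-destructive testing 742 days ago vs limit 730 → not met
4. general liability coverage $4,475,000 ≥ $4,450,000 → met
5. ride-specific liability coverage $575,000 ≥ $375,000 → met
6. emergency-stop system test 374 days ago vs limit 365 → not met
7. third-party ride inspection 165 days ago vs limit 120 → not met
8. certified ride operators 13 ≥ 10 → met
9. on-site first responders 0 < 4 → not met
10. ride permit absent → not met
11. condition 'runs rides over 30 feet tall' holds; restraint system inspection 26 days ago vs limit 30 → met
Not met: 1, 2, 3, 6, 7, 9, 10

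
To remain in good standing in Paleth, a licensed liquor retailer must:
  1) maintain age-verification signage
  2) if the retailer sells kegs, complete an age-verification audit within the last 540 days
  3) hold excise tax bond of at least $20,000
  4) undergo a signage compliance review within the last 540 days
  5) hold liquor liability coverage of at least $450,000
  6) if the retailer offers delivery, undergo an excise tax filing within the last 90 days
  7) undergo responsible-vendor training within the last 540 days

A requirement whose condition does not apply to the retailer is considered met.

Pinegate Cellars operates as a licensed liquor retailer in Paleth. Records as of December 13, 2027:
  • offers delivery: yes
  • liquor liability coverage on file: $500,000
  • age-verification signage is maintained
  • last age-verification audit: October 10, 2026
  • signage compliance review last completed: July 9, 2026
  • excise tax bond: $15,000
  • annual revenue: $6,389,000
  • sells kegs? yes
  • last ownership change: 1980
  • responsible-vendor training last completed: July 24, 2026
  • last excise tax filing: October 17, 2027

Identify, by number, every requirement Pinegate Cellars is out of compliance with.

3

1. age-verification signage present → met
2. condition 'sells kegs' holds; age-verification audit 429 days ago vs limit 540 → met
3. excise tax bond $15,000 < $20,000 → not met
4. signage compliance review 522 days ago vs limit 540 → met
5. liquor liability coverage $500,000 ≥ $450,000 → met
6. condition 'offers delivery' holds; excise tax filing 57 days ago vs limit 90 → met
7. responsible-vendor training 507 days ago vs limit 540 → met
Not met: 3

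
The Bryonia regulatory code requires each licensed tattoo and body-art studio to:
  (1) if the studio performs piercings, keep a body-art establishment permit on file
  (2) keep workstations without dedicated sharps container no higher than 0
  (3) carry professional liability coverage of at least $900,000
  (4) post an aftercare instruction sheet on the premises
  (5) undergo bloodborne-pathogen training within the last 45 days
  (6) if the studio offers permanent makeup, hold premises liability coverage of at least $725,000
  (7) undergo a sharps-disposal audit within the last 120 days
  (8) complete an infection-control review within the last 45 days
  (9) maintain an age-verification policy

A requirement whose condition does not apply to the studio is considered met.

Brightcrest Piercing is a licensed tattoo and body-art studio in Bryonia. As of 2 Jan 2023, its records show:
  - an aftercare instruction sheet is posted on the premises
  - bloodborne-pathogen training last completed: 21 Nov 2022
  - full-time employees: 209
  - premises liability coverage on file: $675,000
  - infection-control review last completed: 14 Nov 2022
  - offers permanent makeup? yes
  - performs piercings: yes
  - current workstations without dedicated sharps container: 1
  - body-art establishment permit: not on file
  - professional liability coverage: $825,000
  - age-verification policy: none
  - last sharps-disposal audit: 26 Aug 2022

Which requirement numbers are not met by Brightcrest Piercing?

1, 2, 3, 6, 7, 8, 9

1. condition 'performs piercings' holds; body-art establishment permit absent → not met
2. workstations without dedicated sharps container 1 > 0 → not met
3. professional liability coverage $825,000 < $900,000 → not met
4. aftercare instruction sheet present → met
5. bloodborne-pathogen training 42 days ago vs limit 45 → met
6. condition 'offers permanent makeup' holds; premises liability coverage $675,000 < $725,000 → not met
7. sharps-disposal audit 129 days ago vs limit 120 → not met
8. infection-control review 49 days ago vs limit 45 → not met
9. age-verification policy absent → not met
Not met: 1, 2, 3, 6, 7, 8, 9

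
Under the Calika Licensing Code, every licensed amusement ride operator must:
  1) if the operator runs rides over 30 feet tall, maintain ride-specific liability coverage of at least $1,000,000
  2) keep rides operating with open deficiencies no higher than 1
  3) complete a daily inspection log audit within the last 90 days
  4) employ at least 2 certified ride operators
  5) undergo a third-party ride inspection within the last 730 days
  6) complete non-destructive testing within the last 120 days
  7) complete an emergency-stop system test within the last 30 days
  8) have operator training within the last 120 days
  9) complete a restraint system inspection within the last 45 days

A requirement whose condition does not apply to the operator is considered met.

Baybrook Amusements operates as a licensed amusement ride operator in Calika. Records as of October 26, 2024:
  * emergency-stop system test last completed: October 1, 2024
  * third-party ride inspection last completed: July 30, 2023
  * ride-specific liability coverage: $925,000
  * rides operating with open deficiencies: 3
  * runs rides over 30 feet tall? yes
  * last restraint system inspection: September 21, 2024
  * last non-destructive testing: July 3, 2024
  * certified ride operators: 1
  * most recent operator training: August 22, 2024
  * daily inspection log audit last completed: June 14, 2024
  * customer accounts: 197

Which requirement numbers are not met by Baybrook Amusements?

1. condition 'runs rides over 30 feet tall' holds; ride-specific liability coverage $925,000 < $1,000,000 → not met
2. rides operating with open deficiencies 3 > 1 → not met
3. daily inspection log audit 134 days ago vs limit 90 → not met
4. certified ride operators 1 < 2 → not met
5. third-party ride inspection 454 days ago vs limit 730 → met
6. non-destructive testing 115 days ago vs limit 120 → met
7. emergency-stop system test 25 days ago vs limit 30 → met
8. operator training 65 days ago vs limit 120 → met
9. restraint system inspection 35 days ago vs limit 45 → met
Not met: 1, 2, 3, 4

1, 2, 3, 4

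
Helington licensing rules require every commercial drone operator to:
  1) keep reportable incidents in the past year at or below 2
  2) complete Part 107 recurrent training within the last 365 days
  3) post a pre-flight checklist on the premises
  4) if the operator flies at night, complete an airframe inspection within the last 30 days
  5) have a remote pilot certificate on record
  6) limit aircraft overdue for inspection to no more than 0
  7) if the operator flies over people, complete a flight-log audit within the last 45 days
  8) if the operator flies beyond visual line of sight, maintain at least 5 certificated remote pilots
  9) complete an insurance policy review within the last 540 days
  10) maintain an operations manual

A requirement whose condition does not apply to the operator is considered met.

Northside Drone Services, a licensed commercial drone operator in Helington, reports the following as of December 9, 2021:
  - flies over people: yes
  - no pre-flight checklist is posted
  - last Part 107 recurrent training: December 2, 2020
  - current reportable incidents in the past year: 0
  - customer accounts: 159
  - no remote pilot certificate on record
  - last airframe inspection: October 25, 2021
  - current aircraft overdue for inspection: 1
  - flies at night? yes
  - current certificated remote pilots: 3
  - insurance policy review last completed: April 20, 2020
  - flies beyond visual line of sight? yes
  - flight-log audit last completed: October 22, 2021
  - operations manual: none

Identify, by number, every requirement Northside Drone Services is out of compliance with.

1. reportable incidents in the past year 0 ≤ 2 → met
2. Part 107 recurrent training 372 days ago vs limit 365 → not met
3. pre-flight checklist absent → not met
4. condition 'flies at night' holds; airframe inspection 45 days ago vs limit 30 → not met
5. remote pilot certificate absent → not met
6. aircraft overdue for inspection 1 > 0 → not met
7. condition 'flies over people' holds; flight-log audit 48 days ago vs limit 45 → not met
8. condition 'flies beyond visual line of sight' holds; certificated remote pilots 3 < 5 → not met
9. insurance policy review 598 days ago vs limit 540 → not met
10. operations manual absent → not met
Not met: 2, 3, 4, 5, 6, 7, 8, 9, 10

2, 3, 4, 5, 6, 7, 8, 9, 10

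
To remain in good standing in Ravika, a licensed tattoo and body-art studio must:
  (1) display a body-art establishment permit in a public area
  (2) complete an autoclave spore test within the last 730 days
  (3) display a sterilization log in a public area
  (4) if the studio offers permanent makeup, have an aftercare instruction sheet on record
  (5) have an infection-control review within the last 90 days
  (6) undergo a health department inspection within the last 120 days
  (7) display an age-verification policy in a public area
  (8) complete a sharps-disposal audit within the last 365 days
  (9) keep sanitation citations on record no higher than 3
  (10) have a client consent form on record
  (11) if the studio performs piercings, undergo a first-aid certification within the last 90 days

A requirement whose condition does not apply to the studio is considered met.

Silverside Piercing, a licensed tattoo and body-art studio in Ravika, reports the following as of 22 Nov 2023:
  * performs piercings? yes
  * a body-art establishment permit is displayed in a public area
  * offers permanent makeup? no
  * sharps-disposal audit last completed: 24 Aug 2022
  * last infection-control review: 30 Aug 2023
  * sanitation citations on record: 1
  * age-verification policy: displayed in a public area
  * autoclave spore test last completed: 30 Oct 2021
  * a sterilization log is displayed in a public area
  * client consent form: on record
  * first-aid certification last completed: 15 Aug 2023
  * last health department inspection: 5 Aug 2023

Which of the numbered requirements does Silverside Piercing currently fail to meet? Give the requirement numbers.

1. body-art establishment permit present → met
2. autoclave spore test 753 days ago vs limit 730 → not met
3. sterilization log present → met
4. condition 'offers permanent makeup' does not hold → requirement n/a → met
5. infection-control review 84 days ago vs limit 90 → met
6. health department inspection 109 days ago vs limit 120 → met
7. age-verification policy present → met
8. sharps-disposal audit 455 days ago vs limit 365 → not met
9. sanitation citations on record 1 ≤ 3 → met
10. client consent form present → met
11. condition 'performs piercings' holds; first-aid certification 99 days ago vs limit 90 → not met
Not met: 2, 8, 11

2, 8, 11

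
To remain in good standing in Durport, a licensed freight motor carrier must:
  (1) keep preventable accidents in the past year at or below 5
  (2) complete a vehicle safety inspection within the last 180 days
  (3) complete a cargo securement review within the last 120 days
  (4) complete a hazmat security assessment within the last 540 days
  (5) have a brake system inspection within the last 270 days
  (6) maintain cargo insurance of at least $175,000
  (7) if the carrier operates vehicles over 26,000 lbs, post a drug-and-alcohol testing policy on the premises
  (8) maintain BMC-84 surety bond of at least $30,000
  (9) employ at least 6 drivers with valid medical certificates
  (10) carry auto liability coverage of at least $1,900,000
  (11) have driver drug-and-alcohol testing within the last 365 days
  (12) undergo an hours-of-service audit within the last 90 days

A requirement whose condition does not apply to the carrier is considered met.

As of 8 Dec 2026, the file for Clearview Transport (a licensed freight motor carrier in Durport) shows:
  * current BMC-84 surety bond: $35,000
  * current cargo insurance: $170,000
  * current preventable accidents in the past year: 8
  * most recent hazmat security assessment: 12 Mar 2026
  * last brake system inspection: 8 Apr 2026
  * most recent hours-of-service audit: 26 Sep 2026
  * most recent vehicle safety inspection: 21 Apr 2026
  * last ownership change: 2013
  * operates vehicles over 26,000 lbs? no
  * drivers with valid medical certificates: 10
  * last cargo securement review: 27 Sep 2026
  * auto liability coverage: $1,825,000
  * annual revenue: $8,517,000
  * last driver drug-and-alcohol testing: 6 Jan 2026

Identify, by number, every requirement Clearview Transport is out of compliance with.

1, 2, 6, 10

1. preventable accidents in the past year 8 > 5 → not met
2. vehicle safety inspection 231 days ago vs limit 180 → not met
3. cargo securement review 72 days ago vs limit 120 → met
4. hazmat security assessment 271 days ago vs limit 540 → met
5. brake system inspection 244 days ago vs limit 270 → met
6. cargo insurance $170,000 < $175,000 → not met
7. condition 'operates vehicles over 26,000 lbs' does not hold → requirement n/a → met
8. BMC-84 surety bond $35,000 ≥ $30,000 → met
9. drivers with valid medical certificates 10 ≥ 6 → met
10. auto liability coverage $1,825,000 < $1,900,000 → not met
11. driver drug-and-alcohol testing 336 days ago vs limit 365 → met
12. hours-of-service audit 73 days ago vs limit 90 → met
Not met: 1, 2, 6, 10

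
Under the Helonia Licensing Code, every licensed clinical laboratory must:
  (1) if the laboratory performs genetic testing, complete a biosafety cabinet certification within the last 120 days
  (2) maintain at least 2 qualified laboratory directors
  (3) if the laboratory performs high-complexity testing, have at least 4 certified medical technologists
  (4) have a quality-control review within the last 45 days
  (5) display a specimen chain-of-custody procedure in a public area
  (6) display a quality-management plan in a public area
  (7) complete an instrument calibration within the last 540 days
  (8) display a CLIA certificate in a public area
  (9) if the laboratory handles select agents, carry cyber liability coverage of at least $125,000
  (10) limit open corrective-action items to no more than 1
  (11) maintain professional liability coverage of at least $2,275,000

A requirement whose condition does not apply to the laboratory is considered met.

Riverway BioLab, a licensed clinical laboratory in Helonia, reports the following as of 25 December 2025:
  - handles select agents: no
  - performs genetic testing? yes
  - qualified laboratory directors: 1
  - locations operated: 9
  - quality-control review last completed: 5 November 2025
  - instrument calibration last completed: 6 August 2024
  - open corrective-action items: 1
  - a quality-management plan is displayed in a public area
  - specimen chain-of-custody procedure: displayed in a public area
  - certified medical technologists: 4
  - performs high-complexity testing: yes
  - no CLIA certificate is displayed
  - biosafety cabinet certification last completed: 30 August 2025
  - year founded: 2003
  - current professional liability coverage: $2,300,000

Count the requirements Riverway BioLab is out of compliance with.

3

1. condition 'performs genetic testing' holds; biosafety cabinet certification 117 days ago vs limit 120 → met
2. qualified laboratory directors 1 < 2 → not met
3. condition 'performs high-complexity testing' holds; certified medical technologists 4 ≥ 4 → met
4. quality-control review 50 days ago vs limit 45 → not met
5. specimen chain-of-custody procedure present → met
6. quality-management plan present → met
7. instrument calibration 506 days ago vs limit 540 → met
8. CLIA certificate absent → not met
9. condition 'handles select agents' does not hold → requirement n/a → met
10. open corrective-action items 1 ≤ 1 → met
11. professional liability coverage $2,300,000 ≥ $2,275,000 → met
Not met: 3 of 11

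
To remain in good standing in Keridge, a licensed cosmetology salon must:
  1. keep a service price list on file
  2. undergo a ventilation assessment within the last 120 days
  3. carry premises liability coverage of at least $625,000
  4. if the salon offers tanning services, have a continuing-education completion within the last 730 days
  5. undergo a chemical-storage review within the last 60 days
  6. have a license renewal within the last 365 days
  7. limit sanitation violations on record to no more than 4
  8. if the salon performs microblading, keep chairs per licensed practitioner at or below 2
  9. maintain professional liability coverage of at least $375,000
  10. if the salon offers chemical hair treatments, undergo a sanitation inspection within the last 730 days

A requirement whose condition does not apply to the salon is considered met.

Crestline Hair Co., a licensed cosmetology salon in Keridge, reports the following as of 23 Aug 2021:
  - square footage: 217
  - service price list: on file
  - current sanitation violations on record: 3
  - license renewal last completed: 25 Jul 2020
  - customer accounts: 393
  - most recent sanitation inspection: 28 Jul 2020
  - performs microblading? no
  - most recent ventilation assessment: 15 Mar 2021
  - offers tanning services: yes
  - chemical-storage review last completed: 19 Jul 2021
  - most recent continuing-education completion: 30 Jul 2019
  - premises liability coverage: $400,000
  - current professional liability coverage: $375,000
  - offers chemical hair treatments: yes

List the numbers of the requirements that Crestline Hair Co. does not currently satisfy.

2, 3, 4, 6

1. service price list present → met
2. ventilation assessment 161 days ago vs limit 120 → not met
3. premises liability coverage $400,000 < $625,000 → not met
4. condition 'offers tanning services' holds; continuing-education completion 755 days ago vs limit 730 → not met
5. chemical-storage review 35 days ago vs limit 60 → met
6. license renewal 394 days ago vs limit 365 → not met
7. sanitation violations on record 3 ≤ 4 → met
8. condition 'performs microblading' does not hold → requirement n/a → met
9. professional liability coverage $375,000 ≥ $375,000 → met
10. condition 'offers chemical hair treatments' holds; sanitation inspection 391 days ago vs limit 730 → met
Not met: 2, 3, 4, 6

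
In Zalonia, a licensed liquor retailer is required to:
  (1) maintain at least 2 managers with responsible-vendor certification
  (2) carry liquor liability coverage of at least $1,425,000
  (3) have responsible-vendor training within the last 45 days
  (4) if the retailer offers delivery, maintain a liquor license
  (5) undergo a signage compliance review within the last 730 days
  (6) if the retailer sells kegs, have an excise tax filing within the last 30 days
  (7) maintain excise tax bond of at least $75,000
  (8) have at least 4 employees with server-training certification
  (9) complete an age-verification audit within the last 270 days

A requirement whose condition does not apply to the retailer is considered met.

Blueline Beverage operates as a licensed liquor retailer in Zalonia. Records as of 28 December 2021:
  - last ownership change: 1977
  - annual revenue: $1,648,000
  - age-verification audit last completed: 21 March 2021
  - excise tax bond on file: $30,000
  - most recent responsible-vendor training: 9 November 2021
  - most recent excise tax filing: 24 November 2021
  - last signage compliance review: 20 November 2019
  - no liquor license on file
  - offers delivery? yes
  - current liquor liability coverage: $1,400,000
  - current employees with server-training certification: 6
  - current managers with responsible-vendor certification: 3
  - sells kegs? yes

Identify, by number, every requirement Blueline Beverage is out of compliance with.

1. managers with responsible-vendor certification 3 ≥ 2 → met
2. liquor liability coverage $1,400,000 < $1,425,000 → not met
3. responsible-vendor training 49 days ago vs limit 45 → not met
4. condition 'offers delivery' holds; liquor license absent → not met
5. signage compliance review 769 days ago vs limit 730 → not met
6. condition 'sells kegs' holds; excise tax filing 34 days ago vs limit 30 → not met
7. excise tax bond $30,000 < $75,000 → not met
8. employees with server-training certification 6 ≥ 4 → met
9. age-verification audit 282 days ago vs limit 270 → not met
Not met: 2, 3, 4, 5, 6, 7, 9

2, 3, 4, 5, 6, 7, 9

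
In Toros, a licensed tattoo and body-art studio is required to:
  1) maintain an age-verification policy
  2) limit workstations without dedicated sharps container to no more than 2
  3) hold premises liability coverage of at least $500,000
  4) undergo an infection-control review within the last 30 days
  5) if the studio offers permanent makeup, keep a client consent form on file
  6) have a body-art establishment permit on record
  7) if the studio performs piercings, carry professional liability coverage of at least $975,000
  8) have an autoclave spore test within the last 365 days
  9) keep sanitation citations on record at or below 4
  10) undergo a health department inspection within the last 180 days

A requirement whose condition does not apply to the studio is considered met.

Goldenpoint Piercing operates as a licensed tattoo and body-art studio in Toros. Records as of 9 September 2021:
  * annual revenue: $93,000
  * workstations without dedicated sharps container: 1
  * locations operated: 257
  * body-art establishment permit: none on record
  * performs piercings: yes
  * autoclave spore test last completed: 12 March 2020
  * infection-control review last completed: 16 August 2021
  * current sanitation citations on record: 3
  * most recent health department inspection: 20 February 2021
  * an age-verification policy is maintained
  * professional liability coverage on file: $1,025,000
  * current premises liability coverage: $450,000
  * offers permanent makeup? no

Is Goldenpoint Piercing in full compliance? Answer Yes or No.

1. age-verification policy present → met
2. workstations without dedicated sharps container 1 ≤ 2 → met
3. premises liability coverage $450,000 < $500,000 → not met
4. infection-control review 24 days ago vs limit 30 → met
5. condition 'offers permanent makeup' does not hold → requirement n/a → met
6. body-art establishment permit absent → not met
7. condition 'performs piercings' holds; professional liability coverage $1,025,000 ≥ $975,000 → met
8. autoclave spore test 546 days ago vs limit 365 → not met
9. sanitation citations on record 3 ≤ 4 → met
10. health department inspection 201 days ago vs limit 180 → not met
Not met: 3, 6, 8, 10

No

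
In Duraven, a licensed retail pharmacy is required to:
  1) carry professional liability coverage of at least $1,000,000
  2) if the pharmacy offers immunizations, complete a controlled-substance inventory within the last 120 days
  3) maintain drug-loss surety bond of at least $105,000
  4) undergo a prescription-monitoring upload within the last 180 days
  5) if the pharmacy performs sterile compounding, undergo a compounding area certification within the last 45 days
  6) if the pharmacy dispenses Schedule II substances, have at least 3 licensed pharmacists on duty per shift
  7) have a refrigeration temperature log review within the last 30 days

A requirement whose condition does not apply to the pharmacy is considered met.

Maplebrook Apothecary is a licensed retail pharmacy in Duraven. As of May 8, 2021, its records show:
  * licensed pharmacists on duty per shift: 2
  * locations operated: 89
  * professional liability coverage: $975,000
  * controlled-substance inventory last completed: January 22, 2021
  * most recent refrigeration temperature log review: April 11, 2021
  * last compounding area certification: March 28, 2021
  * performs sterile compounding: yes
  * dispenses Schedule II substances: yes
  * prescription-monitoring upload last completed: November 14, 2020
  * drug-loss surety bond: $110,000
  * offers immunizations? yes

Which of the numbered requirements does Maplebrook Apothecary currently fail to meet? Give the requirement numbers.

1, 6

1. professional liability coverage $975,000 < $1,000,000 → not met
2. condition 'offers immunizations' holds; controlled-substance inventory 106 days ago vs limit 120 → met
3. drug-loss surety bond $110,000 ≥ $105,000 → met
4. prescription-monitoring upload 175 days ago vs limit 180 → met
5. condition 'performs sterile compounding' holds; compounding area certification 41 days ago vs limit 45 → met
6. condition 'dispenses Schedule II substances' holds; licensed pharmacists on duty per shift 2 < 3 → not met
7. refrigeration temperature log review 27 days ago vs limit 30 → met
Not met: 1, 6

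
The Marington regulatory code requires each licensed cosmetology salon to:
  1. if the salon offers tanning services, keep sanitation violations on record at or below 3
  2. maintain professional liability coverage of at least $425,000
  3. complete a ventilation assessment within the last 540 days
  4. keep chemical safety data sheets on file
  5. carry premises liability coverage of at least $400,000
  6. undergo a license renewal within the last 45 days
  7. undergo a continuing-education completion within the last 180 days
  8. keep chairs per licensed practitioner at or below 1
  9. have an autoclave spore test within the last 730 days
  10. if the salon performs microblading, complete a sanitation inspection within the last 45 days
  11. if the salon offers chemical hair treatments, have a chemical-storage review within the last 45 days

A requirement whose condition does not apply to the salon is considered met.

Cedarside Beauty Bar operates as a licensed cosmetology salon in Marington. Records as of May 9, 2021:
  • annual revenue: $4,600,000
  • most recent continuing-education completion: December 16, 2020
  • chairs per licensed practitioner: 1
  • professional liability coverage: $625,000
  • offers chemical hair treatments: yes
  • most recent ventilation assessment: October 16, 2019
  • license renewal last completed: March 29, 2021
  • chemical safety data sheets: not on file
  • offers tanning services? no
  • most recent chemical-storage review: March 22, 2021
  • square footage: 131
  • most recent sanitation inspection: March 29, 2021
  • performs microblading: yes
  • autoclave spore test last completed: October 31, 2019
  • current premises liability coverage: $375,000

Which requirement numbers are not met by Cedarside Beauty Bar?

1. condition 'offers tanning services' does not hold → requirement n/a → met
2. professional liability coverage $625,000 ≥ $425,000 → met
3. ventilation assessment 571 days ago vs limit 540 → not met
4. chemical safety data sheets absent → not met
5. premises liability coverage $375,000 < $400,000 → not met
6. license renewal 41 days ago vs limit 45 → met
7. continuing-education completion 144 days ago vs limit 180 → met
8. chairs per licensed practitioner 1 ≤ 1 → met
9. autoclave spore test 556 days ago vs limit 730 → met
10. condition 'performs microblading' holds; sanitation inspection 41 days ago vs limit 45 → met
11. condition 'offers chemical hair treatments' holds; chemical-storage review 48 days ago vs limit 45 → not met
Not met: 3, 4, 5, 11

3, 4, 5, 11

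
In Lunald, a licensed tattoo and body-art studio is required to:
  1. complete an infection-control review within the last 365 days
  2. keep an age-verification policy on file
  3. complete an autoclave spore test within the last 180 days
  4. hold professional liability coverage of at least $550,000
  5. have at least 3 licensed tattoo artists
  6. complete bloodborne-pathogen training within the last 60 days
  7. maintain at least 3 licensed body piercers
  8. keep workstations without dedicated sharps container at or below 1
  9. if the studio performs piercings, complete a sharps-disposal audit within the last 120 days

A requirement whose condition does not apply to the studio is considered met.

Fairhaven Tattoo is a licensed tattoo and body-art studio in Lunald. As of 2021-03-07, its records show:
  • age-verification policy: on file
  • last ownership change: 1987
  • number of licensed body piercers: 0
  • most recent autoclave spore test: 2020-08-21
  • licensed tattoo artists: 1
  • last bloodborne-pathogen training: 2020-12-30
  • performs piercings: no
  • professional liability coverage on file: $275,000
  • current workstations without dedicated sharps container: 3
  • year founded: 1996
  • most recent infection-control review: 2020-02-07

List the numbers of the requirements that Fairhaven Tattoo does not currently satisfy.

1, 3, 4, 5, 6, 7, 8

1. infection-control review 394 days ago vs limit 365 → not met
2. age-verification policy present → met
3. autoclave spore test 198 days ago vs limit 180 → not met
4. professional liability coverage $275,000 < $550,000 → not met
5. licensed tattoo artists 1 < 3 → not met
6. bloodborne-pathogen training 67 days ago vs limit 60 → not met
7. licensed body piercers 0 < 3 → not met
8. workstations without dedicated sharps container 3 > 1 → not met
9. condition 'performs piercings' does not hold → requirement n/a → met
Not met: 1, 3, 4, 5, 6, 7, 8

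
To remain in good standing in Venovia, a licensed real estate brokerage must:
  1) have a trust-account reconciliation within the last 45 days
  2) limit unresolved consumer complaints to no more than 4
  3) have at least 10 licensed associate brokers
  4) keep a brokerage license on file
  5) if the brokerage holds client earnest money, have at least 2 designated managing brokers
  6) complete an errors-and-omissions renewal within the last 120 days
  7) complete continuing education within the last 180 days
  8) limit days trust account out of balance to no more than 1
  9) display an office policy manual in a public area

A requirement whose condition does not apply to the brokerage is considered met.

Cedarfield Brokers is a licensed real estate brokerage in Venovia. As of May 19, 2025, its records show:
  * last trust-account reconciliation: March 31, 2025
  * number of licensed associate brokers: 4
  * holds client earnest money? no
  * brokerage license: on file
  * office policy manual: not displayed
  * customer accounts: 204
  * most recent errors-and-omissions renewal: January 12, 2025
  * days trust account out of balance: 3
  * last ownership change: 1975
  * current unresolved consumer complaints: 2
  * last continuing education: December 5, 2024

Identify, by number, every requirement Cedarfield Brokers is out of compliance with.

1. trust-account reconciliation 49 days ago vs limit 45 → not met
2. unresolved consumer complaints 2 ≤ 4 → met
3. licensed associate brokers 4 < 10 → not met
4. brokerage license present → met
5. condition 'holds client earnest money' does not hold → requirement n/a → met
6. errors-and-omissions renewal 127 days ago vs limit 120 → not met
7. continuing education 165 days ago vs limit 180 → met
8. days trust account out of balance 3 > 1 → not met
9. office policy manual absent → not met
Not met: 1, 3, 6, 8, 9

1, 3, 6, 8, 9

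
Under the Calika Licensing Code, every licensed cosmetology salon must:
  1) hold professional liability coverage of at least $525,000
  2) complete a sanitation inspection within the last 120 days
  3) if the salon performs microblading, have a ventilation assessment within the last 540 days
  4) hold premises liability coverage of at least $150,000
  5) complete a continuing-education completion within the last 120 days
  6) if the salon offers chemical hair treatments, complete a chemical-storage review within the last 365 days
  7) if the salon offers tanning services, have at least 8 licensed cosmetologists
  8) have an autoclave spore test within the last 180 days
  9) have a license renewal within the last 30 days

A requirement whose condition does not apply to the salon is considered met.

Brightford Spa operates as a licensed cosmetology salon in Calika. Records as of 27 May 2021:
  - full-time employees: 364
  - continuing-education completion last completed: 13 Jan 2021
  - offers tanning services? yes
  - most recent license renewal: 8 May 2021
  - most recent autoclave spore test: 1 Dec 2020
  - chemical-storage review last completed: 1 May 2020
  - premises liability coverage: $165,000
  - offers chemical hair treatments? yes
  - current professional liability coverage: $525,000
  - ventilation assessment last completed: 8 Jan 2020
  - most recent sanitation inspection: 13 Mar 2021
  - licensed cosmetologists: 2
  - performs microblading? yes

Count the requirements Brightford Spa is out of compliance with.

1. professional liability coverage $525,000 ≥ $525,000 → met
2. sanitation inspection 75 days ago vs limit 120 → met
3. condition 'performs microblading' holds; ventilation assessment 505 days ago vs limit 540 → met
4. premises liability coverage $165,000 ≥ $150,000 → met
5. continuing-education completion 134 days ago vs limit 120 → not met
6. condition 'offers chemical hair treatments' holds; chemical-storage review 391 days ago vs limit 365 → not met
7. condition 'offers tanning services' holds; licensed cosmetologists 2 < 8 → not met
8. autoclave spore test 177 days ago vs limit 180 → met
9. license renewal 19 days ago vs limit 30 → met
Not met: 3 of 9

3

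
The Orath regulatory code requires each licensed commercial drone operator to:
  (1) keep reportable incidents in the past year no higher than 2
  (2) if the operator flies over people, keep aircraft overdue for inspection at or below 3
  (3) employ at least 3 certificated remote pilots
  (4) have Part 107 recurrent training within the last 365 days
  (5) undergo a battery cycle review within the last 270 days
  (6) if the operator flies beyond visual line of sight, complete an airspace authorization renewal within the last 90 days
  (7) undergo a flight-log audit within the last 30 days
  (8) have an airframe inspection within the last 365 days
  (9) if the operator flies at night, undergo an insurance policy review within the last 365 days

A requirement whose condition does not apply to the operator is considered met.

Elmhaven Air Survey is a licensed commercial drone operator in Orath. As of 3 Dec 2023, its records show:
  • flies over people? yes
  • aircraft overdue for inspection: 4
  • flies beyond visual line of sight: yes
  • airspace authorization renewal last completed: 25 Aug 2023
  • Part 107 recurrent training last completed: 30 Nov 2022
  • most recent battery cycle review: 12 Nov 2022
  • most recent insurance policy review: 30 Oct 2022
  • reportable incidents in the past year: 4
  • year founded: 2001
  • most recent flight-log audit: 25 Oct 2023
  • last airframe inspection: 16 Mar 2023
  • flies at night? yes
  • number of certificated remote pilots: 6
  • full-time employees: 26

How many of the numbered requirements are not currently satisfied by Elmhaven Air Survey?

7

1. reportable incidents in the past year 4 > 2 → not met
2. condition 'flies over people' holds; aircraft overdue for inspection 4 > 3 → not met
3. certificated remote pilots 6 ≥ 3 → met
4. Part 107 recurrent training 368 days ago vs limit 365 → not met
5. battery cycle review 386 days ago vs limit 270 → not met
6. condition 'flies beyond visual line of sight' holds; airspace authorization renewal 100 days ago vs limit 90 → not met
7. flight-log audit 39 days ago vs limit 30 → not met
8. airframe inspection 262 days ago vs limit 365 → met
9. condition 'flies at night' holds; insurance policy review 399 days ago vs limit 365 → not met
Not met: 7 of 9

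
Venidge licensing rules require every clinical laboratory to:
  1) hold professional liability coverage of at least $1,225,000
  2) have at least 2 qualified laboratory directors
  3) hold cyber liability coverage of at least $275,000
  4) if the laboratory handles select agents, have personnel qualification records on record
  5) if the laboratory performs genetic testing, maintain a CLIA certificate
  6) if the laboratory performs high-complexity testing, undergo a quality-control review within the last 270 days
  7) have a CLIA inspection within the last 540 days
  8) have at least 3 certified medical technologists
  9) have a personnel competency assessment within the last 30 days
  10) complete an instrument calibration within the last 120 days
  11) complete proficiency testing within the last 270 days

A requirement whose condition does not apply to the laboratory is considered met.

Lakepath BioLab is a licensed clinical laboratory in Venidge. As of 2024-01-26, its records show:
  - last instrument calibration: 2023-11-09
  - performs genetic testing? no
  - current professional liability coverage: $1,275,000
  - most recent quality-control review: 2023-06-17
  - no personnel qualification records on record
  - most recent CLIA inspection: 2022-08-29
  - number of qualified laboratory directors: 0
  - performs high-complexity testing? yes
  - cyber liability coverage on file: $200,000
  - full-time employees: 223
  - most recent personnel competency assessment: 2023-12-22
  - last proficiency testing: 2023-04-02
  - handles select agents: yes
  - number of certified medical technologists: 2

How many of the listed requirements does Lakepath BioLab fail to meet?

6

1. professional liability coverage $1,275,000 ≥ $1,225,000 → met
2. qualified laboratory directors 0 < 2 → not met
3. cyber liability coverage $200,000 < $275,000 → not met
4. condition 'handles select agents' holds; personnel qualification records absent → not met
5. condition 'performs genetic testing' does not hold → requirement n/a → met
6. condition 'performs high-complexity testing' holds; quality-control review 223 days ago vs limit 270 → met
7. CLIA inspection 515 days ago vs limit 540 → met
8. certified medical technologists 2 < 3 → not met
9. personnel competency assessment 35 days ago vs limit 30 → not met
10. instrument calibration 78 days ago vs limit 120 → met
11. proficiency testing 299 days ago vs limit 270 → not met
Not met: 6 of 11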